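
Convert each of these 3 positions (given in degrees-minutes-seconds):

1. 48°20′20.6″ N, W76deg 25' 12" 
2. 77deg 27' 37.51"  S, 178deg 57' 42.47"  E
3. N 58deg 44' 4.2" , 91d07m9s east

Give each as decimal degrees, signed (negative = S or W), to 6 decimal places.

Point 1:
  Lat: 20′ + 20.6″ = 20.34333′; 48 + 20.34333/60 = 48.3390556
  N ⇒ keep positive
  Longitude: 25′ + 12″ = 25.20000′; 76 + 25.20000/60 = 76.4200000
  W → negative
Point 2:
  Lat: 27′ + 37.51″ = 27.62517′; 77 + 27.62517/60 = 77.4604194
  S → negative
  Lon: 178 + 57/60 + 42.47/3600 = 178.9617972
  E ⇒ keep positive
Point 3:
  Latitude: 44′ + 4.2″ = 44.07000′; 58 + 44.07000/60 = 58.7345000
  N → positive
  Lon: 91° + 7/60 + 9/3600 = 91 + 0.116667 + 0.002500 = 91.1191667
  E → positive

1. 48.339056, -76.420000
2. -77.460419, 178.961797
3. 58.734500, 91.119167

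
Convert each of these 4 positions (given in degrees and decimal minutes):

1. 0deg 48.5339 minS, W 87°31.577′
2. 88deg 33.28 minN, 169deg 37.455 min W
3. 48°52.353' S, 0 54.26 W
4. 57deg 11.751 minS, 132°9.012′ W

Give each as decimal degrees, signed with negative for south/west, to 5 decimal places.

Point 1:
  Latitude: 0 + 48.5339/60 = 0.808898
  S ⇒ negate
  Lon: 31.577′ = 0.526283°; total 87.526283
  hemisphere W, so the sign is −
Point 2:
  Latitude: 33.28′ = 0.554667°; total 88.554667
  N ⇒ keep positive
  λ: 37.455′ = 0.624250°; total 169.624250
  W → negative
Point 3:
  Latitude: 48 + 52.353/60 = 48.872550
  hemisphere S, so the sign is −
  Lon: 54.26′ = 0.904333°; total 0.904333
  hemisphere W, so the sign is −
Point 4:
  φ: 11.751′ = 0.195850°; total 57.195850
  S ⇒ negate
  λ: 9.012′ = 0.150200°; total 132.150200
  W → negative

1. -0.80890, -87.52628
2. 88.55467, -169.62425
3. -48.87255, -0.90433
4. -57.19585, -132.15020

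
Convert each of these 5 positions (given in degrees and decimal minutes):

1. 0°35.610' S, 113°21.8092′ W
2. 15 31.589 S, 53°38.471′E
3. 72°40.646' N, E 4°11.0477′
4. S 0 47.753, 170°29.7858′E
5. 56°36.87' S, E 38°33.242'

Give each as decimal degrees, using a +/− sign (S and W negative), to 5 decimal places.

1. -0.59350, -113.36349
2. -15.52648, 53.64118
3. 72.67743, 4.18413
4. -0.79588, 170.49643
5. -56.61450, 38.55403

Point 1:
  Latitude: 35.61′ = 0.593500°; total 0.593500
  hemisphere S, so the sign is −
  λ: 21.8092′ = 0.363487°; total 113.363487
  hemisphere W, so the sign is −
Point 2:
  Lat: 31.589′ = 0.526483°; total 15.526483
  hemisphere S, so the sign is −
  Longitude: 53 + 38.471/60 = 53.641183
  E ⇒ keep positive
Point 3:
  Latitude: 72 + 40.646/60 = 72.677433
  N → positive
  λ: 4 + 11.0477/60 = 4.184128
  E → positive
Point 4:
  Lat: 47.753′ = 0.795883°; total 0.795883
  S → negative
  λ: 170 + 29.7858/60 = 170.496430
  E → positive
Point 5:
  Latitude: 56 + 36.87/60 = 56.614500
  hemisphere S, so the sign is −
  λ: 38 + 33.242/60 = 38.554033
  E ⇒ keep positive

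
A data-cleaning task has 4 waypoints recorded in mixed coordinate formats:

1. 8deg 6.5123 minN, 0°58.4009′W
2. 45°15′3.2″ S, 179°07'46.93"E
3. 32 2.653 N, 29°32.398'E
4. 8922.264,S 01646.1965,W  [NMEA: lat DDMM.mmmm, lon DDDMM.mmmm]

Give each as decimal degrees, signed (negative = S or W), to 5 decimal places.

1. 8.10854, -0.97335
2. -45.25089, 179.12970
3. 32.04422, 29.53997
4. -89.37107, -16.76994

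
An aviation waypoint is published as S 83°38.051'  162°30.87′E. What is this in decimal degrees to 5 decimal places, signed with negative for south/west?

-83.63418, 162.51450

Lat: 38.051′ = 0.634183°; total 83.634183
S ⇒ negate
Longitude: 162 + 30.87/60 = 162.514500
E ⇒ keep positive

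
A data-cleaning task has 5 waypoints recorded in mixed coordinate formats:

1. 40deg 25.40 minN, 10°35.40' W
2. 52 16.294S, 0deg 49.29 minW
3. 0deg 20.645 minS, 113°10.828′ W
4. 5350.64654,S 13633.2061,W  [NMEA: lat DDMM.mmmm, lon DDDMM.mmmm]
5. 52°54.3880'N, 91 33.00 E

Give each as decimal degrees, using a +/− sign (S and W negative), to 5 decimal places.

1. 40.42333, -10.59000
2. -52.27157, -0.82150
3. -0.34408, -113.18047
4. -53.84411, -136.55344
5. 52.90647, 91.55000

Point 1:
  Lat: 40 + 25.4/60 = 40.423333
  N ⇒ keep positive
  Lon: 35.4′ = 0.590000°; total 10.590000
  W ⇒ negate
Point 2:
  Latitude: 16.294′ = 0.271567°; total 52.271567
  hemisphere S, so the sign is −
  λ: 49.29′ = 0.821500°; total 0.821500
  hemisphere W, so the sign is −
Point 3:
  Lat: 0 + 20.645/60 = 0.344083
  S ⇒ negate
  Longitude: 10.828′ = 0.180467°; total 113.180467
  W → negative
Point 4:
  Lat: split at 2 digits → 53° and 50.64654′; 53 + 50.64654/60 = 53.844109
  hemisphere S, so the sign is −
  λ: split at 3 digits → 136° and 33.2061′; 136 + 33.2061/60 = 136.553435
  W → negative
Point 5:
  φ: 54.388′ = 0.906467°; total 52.906467
  N → positive
  Lon: 33′ = 0.550000°; total 91.550000
  E → positive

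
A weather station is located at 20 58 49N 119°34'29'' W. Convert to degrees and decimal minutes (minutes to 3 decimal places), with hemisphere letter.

20° 58.817′ N, 119° 34.483′ W

Latitude: seconds/60 = 0.81667; minutes = 58 + 0.81667 = 58.81667
Lon: 34 + 29/60 = 34.48333′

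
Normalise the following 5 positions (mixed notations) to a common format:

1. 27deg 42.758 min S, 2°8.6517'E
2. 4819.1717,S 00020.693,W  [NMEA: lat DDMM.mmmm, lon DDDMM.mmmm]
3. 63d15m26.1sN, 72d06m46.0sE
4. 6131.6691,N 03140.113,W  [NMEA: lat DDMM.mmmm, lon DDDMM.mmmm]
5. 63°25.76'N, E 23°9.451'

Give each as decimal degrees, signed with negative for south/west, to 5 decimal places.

Point 1:
  φ: 42.758′ = 0.712633°; total 27.712633
  hemisphere S, so the sign is −
  Lon: 8.6517′ = 0.144195°; total 2.144195
  E → positive
Point 2:
  φ: split at 2 digits → 48° and 19.1717′; 48 + 19.1717/60 = 48.319528
  S → negative
  Longitude: degrees = first 3 digits = 0, minutes = 20.693; 0 + 20.693/60 = 0.344883
  hemisphere W, so the sign is −
Point 3:
  Lat: 63 + 15/60 + 26.1/3600 = 63.257250
  N ⇒ keep positive
  Lon: 72° + 6/60 + 46/3600 = 72 + 0.100000 + 0.012778 = 72.112778
  E → positive
Point 4:
  Lat: split at 2 digits → 61° and 31.6691′; 61 + 31.6691/60 = 61.527818
  N ⇒ keep positive
  λ: split at 3 digits → 031° and 40.113′; 31 + 40.113/60 = 31.668550
  W ⇒ negate
Point 5:
  Latitude: 63 + 25.76/60 = 63.429333
  N ⇒ keep positive
  Lon: 23 + 9.451/60 = 23.157517
  E → positive

1. -27.71263, 2.14420
2. -48.31953, -0.34488
3. 63.25725, 72.11278
4. 61.52782, -31.66855
5. 63.42933, 23.15752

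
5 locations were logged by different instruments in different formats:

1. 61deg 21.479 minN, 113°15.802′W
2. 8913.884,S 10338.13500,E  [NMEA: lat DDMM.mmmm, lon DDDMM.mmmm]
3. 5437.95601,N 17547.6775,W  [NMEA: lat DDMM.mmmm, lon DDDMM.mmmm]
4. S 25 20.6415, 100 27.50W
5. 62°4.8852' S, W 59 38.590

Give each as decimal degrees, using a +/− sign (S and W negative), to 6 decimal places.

1. 61.357983, -113.263367
2. -89.231400, 103.635583
3. 54.632600, -175.794625
4. -25.344025, -100.458333
5. -62.081420, -59.643167

Point 1:
  Lat: 21.479′ = 0.357983°; total 61.3579833
  N ⇒ keep positive
  λ: 113 + 15.802/60 = 113.2633667
  W ⇒ negate
Point 2:
  φ: degrees = first 2 digits = 89, minutes = 13.884; 89 + 13.884/60 = 89.2314000
  S ⇒ negate
  Lon: degrees = first 3 digits = 103, minutes = 38.135; 103 + 38.135/60 = 103.6355833
  E → positive
Point 3:
  Lat: split at 2 digits → 54° and 37.95601′; 54 + 37.95601/60 = 54.6326002
  N → positive
  λ: degrees = first 3 digits = 175, minutes = 47.6775; 175 + 47.6775/60 = 175.7946250
  W → negative
Point 4:
  φ: 25 + 20.6415/60 = 25.3440250
  S ⇒ negate
  Longitude: 100 + 27.5/60 = 100.4583333
  hemisphere W, so the sign is −
Point 5:
  Lat: 4.8852′ = 0.081420°; total 62.0814200
  S ⇒ negate
  Lon: 59 + 38.59/60 = 59.6431667
  W → negative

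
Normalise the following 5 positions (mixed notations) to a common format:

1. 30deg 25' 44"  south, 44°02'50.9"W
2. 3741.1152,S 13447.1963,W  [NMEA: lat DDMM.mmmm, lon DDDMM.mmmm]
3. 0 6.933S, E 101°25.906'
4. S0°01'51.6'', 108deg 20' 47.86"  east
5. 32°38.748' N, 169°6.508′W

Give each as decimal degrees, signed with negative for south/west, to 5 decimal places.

Point 1:
  Latitude: 30° + 25/60 + 44/3600 = 30 + 0.416667 + 0.012222 = 30.428889
  S → negative
  Lon: 44° + 2/60 + 50.9/3600 = 44 + 0.033333 + 0.014139 = 44.047472
  hemisphere W, so the sign is −
Point 2:
  Latitude: degrees = first 2 digits = 37, minutes = 41.1152; 37 + 41.1152/60 = 37.685253
  S → negative
  λ: split at 3 digits → 134° and 47.1963′; 134 + 47.1963/60 = 134.786605
  W ⇒ negate
Point 3:
  φ: 0 + 6.933/60 = 0.115550
  hemisphere S, so the sign is −
  λ: 25.906′ = 0.431767°; total 101.431767
  E → positive
Point 4:
  φ: 1′ + 51.6″ = 1.86000′; 0 + 1.86000/60 = 0.031000
  S ⇒ negate
  λ: 20′ + 47.86″ = 20.79767′; 108 + 20.79767/60 = 108.346628
  E → positive
Point 5:
  Lat: 32 + 38.748/60 = 32.645800
  N ⇒ keep positive
  λ: 169 + 6.508/60 = 169.108467
  W → negative

1. -30.42889, -44.04747
2. -37.68525, -134.78661
3. -0.11555, 101.43177
4. -0.03100, 108.34663
5. 32.64580, -169.10847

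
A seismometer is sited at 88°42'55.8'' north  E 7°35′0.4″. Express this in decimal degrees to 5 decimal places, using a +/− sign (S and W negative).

φ: 88° + 42/60 + 55.8/3600 = 88 + 0.700000 + 0.015500 = 88.715500
N → positive
Longitude: 7° + 35/60 + 0.4/3600 = 7 + 0.583333 + 0.000111 = 7.583444
E → positive

88.71550, 7.58344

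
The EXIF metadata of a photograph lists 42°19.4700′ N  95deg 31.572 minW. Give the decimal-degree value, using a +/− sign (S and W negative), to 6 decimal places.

Latitude: 42 + 19.47/60 = 42.3245000
N ⇒ keep positive
λ: 31.572′ = 0.526200°; total 95.5262000
W ⇒ negate

42.324500, -95.526200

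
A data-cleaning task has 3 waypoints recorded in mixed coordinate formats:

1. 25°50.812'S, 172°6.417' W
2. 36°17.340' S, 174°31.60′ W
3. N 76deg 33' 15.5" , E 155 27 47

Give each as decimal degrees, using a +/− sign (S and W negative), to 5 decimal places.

1. -25.84687, -172.10695
2. -36.28900, -174.52667
3. 76.55431, 155.46306

Point 1:
  Lat: 50.812′ = 0.846867°; total 25.846867
  hemisphere S, so the sign is −
  Lon: 6.417′ = 0.106950°; total 172.106950
  W ⇒ negate
Point 2:
  Lat: 17.34′ = 0.289000°; total 36.289000
  hemisphere S, so the sign is −
  Longitude: 174 + 31.6/60 = 174.526667
  hemisphere W, so the sign is −
Point 3:
  φ: 76 + 33/60 + 15.5/3600 = 76.554306
  N ⇒ keep positive
  λ: 155 + 27/60 + 47/3600 = 155.463056
  E ⇒ keep positive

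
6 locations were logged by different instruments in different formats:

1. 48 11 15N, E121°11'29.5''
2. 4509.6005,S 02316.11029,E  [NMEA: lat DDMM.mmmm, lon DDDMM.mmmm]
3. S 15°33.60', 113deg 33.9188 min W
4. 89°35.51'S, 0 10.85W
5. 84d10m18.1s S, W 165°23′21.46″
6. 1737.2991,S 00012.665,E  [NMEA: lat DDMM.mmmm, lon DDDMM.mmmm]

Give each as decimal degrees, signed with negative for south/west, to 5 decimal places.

Point 1:
  φ: 48 + 11/60 + 15/3600 = 48.187500
  N → positive
  λ: 121° + 11/60 + 29.5/3600 = 121 + 0.183333 + 0.008194 = 121.191528
  E ⇒ keep positive
Point 2:
  Latitude: split at 2 digits → 45° and 9.6005′; 45 + 9.6005/60 = 45.160008
  S → negative
  Longitude: degrees = first 3 digits = 23, minutes = 16.11029; 23 + 16.11029/60 = 23.268505
  E → positive
Point 3:
  Latitude: 15 + 33.6/60 = 15.560000
  hemisphere S, so the sign is −
  λ: 113 + 33.9188/60 = 113.565313
  W → negative
Point 4:
  Latitude: 35.51′ = 0.591833°; total 89.591833
  hemisphere S, so the sign is −
  Lon: 0 + 10.85/60 = 0.180833
  W → negative
Point 5:
  Latitude: 84° + 10/60 + 18.1/3600 = 84 + 0.166667 + 0.005028 = 84.171694
  S → negative
  Lon: 23′ + 21.46″ = 23.35767′; 165 + 23.35767/60 = 165.389294
  W ⇒ negate
Point 6:
  Lat: degrees = first 2 digits = 17, minutes = 37.2991; 17 + 37.2991/60 = 17.621652
  S → negative
  λ: degrees = first 3 digits = 0, minutes = 12.665; 0 + 12.665/60 = 0.211083
  E ⇒ keep positive

1. 48.18750, 121.19153
2. -45.16001, 23.26850
3. -15.56000, -113.56531
4. -89.59183, -0.18083
5. -84.17169, -165.38929
6. -17.62165, 0.21108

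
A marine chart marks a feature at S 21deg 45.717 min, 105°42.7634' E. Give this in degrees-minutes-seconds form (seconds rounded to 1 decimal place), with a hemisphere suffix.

21°45′43.0″ S, 105°42′45.8″ E

Latitude: 45.71700′ → 45′ and 0.71700 × 60 = 43.020″
λ: 42.76340′ → 42′ and 0.76340 × 60 = 45.804″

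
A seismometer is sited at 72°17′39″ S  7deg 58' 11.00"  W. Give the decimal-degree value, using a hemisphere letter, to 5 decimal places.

Lat: 17′ + 39″ = 17.65000′; 72 + 17.65000/60 = 72.294167
Longitude: 7° + 58/60 + 11/3600 = 7 + 0.966667 + 0.003056 = 7.969722

72.29417° S, 7.96972° W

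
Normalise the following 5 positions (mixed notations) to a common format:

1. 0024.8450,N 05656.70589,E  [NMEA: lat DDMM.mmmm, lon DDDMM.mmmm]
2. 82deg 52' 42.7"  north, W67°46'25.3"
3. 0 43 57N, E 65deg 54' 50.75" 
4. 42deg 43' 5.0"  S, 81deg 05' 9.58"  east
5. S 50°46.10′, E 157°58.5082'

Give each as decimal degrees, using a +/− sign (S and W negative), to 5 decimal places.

1. 0.41408, 56.94510
2. 82.87853, -67.77369
3. 0.73250, 65.91410
4. -42.71806, 81.08599
5. -50.76833, 157.97514

Point 1:
  Latitude: degrees = first 2 digits = 0, minutes = 24.845; 0 + 24.845/60 = 0.414083
  N ⇒ keep positive
  Lon: degrees = first 3 digits = 56, minutes = 56.70589; 56 + 56.70589/60 = 56.945098
  E → positive
Point 2:
  Lat: 82° + 52/60 + 42.7/3600 = 82 + 0.866667 + 0.011861 = 82.878528
  N ⇒ keep positive
  Longitude: 67 + 46/60 + 25.3/3600 = 67.773694
  hemisphere W, so the sign is −
Point 3:
  Lat: 0 + 43/60 + 57/3600 = 0.732500
  N → positive
  λ: 65 + 54/60 + 50.75/3600 = 65.914097
  E ⇒ keep positive
Point 4:
  φ: 42° + 43/60 + 5/3600 = 42 + 0.716667 + 0.001389 = 42.718056
  S ⇒ negate
  λ: 81° + 5/60 + 9.58/3600 = 81 + 0.083333 + 0.002661 = 81.085994
  E ⇒ keep positive
Point 5:
  φ: 46.1′ = 0.768333°; total 50.768333
  hemisphere S, so the sign is −
  Longitude: 157 + 58.5082/60 = 157.975137
  E → positive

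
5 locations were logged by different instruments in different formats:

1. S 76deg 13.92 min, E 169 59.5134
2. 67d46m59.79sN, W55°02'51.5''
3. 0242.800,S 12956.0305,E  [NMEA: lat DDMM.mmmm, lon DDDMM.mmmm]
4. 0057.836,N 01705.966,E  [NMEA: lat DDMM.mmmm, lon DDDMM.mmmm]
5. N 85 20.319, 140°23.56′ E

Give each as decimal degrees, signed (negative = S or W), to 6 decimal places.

1. -76.232000, 169.991890
2. 67.783275, -55.047639
3. -2.713333, 129.933842
4. 0.963933, 17.099433
5. 85.338650, 140.392667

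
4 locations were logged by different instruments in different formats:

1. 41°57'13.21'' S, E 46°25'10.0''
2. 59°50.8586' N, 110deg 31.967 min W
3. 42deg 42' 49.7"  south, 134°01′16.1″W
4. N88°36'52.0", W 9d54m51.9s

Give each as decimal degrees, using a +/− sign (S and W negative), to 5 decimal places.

1. -41.95367, 46.41944
2. 59.84764, -110.53278
3. -42.71381, -134.02114
4. 88.61444, -9.91442

Point 1:
  Latitude: 41 + 57/60 + 13.21/3600 = 41.953669
  S → negative
  Lon: 25′ + 10″ = 25.16667′; 46 + 25.16667/60 = 46.419444
  E ⇒ keep positive
Point 2:
  Latitude: 50.8586′ = 0.847643°; total 59.847643
  N → positive
  Lon: 31.967′ = 0.532783°; total 110.532783
  W ⇒ negate
Point 3:
  Latitude: 42° + 42/60 + 49.7/3600 = 42 + 0.700000 + 0.013806 = 42.713806
  hemisphere S, so the sign is −
  λ: 1′ + 16.1″ = 1.26833′; 134 + 1.26833/60 = 134.021139
  W → negative
Point 4:
  Latitude: 36′ + 52″ = 36.86667′; 88 + 36.86667/60 = 88.614444
  N → positive
  Lon: 54′ + 51.9″ = 54.86500′; 9 + 54.86500/60 = 9.914417
  W → negative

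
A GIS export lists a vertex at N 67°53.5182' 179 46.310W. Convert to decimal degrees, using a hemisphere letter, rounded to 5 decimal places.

67.89197° N, 179.77183° W

φ: 67 + 53.5182/60 = 67.891970
Longitude: 179 + 46.31/60 = 179.771833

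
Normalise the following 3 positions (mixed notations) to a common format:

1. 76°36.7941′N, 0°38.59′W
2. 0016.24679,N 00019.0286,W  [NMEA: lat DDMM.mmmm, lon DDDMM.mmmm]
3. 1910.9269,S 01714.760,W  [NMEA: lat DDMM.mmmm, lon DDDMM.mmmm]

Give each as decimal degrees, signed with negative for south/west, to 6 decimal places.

Point 1:
  Latitude: 36.7941′ = 0.613235°; total 76.6132350
  N ⇒ keep positive
  Longitude: 38.59′ = 0.643167°; total 0.6431667
  W ⇒ negate
Point 2:
  φ: split at 2 digits → 00° and 16.24679′; 0 + 16.24679/60 = 0.2707798
  N → positive
  Longitude: split at 3 digits → 000° and 19.0286′; 0 + 19.0286/60 = 0.3171433
  W ⇒ negate
Point 3:
  Lat: split at 2 digits → 19° and 10.9269′; 19 + 10.9269/60 = 19.1821150
  S ⇒ negate
  Longitude: split at 3 digits → 017° and 14.76′; 17 + 14.76/60 = 17.2460000
  W → negative

1. 76.613235, -0.643167
2. 0.270780, -0.317143
3. -19.182115, -17.246000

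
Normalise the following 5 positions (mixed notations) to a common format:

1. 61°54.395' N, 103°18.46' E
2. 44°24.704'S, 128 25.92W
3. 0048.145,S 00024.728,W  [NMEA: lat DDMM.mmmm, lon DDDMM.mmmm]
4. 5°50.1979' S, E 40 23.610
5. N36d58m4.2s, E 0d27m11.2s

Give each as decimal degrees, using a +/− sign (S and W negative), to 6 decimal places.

1. 61.906583, 103.307667
2. -44.411733, -128.432000
3. -0.802417, -0.412133
4. -5.836632, 40.393500
5. 36.967833, 0.453111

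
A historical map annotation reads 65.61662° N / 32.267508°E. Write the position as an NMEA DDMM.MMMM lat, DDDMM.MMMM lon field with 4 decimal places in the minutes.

6536.9972,N / 03216.0505,E

φ: fractional part 0.616620 → 36.997200 minutes
Lon: 32° + 0.267508 × 60 = 32° 16.050480′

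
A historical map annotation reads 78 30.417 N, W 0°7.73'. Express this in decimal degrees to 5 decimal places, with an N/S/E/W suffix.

78.50695° N, 0.12883° W

φ: 30.417′ = 0.506950°; total 78.506950
Lon: 0 + 7.73/60 = 0.128833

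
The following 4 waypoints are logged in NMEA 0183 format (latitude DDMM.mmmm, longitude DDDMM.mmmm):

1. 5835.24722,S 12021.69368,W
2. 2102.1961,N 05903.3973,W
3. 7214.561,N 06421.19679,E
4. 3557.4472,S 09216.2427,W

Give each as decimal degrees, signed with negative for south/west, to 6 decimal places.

Point 1:
  φ: degrees = first 2 digits = 58, minutes = 35.24722; 58 + 35.24722/60 = 58.5874537
  hemisphere S, so the sign is −
  Longitude: degrees = first 3 digits = 120, minutes = 21.69368; 120 + 21.69368/60 = 120.3615613
  W → negative
Point 2:
  Lat: split at 2 digits → 21° and 2.1961′; 21 + 2.1961/60 = 21.0366017
  N ⇒ keep positive
  λ: degrees = first 3 digits = 59, minutes = 3.3973; 59 + 3.3973/60 = 59.0566217
  W → negative
Point 3:
  Lat: degrees = first 2 digits = 72, minutes = 14.561; 72 + 14.561/60 = 72.2426833
  N ⇒ keep positive
  λ: degrees = first 3 digits = 64, minutes = 21.19679; 64 + 21.19679/60 = 64.3532798
  E → positive
Point 4:
  Latitude: split at 2 digits → 35° and 57.4472′; 35 + 57.4472/60 = 35.9574533
  S ⇒ negate
  λ: degrees = first 3 digits = 92, minutes = 16.2427; 92 + 16.2427/60 = 92.2707117
  hemisphere W, so the sign is −

1. -58.587454, -120.361561
2. 21.036602, -59.056622
3. 72.242683, 64.353280
4. -35.957453, -92.270712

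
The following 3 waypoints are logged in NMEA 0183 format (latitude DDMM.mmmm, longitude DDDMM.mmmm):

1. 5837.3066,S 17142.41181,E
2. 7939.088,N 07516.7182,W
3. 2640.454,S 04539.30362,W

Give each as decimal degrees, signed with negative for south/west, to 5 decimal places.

Point 1:
  φ: split at 2 digits → 58° and 37.3066′; 58 + 37.3066/60 = 58.621777
  hemisphere S, so the sign is −
  λ: split at 3 digits → 171° and 42.41181′; 171 + 42.41181/60 = 171.706864
  E ⇒ keep positive
Point 2:
  Lat: degrees = first 2 digits = 79, minutes = 39.088; 79 + 39.088/60 = 79.651467
  N → positive
  λ: split at 3 digits → 075° and 16.7182′; 75 + 16.7182/60 = 75.278637
  W ⇒ negate
Point 3:
  Lat: degrees = first 2 digits = 26, minutes = 40.454; 26 + 40.454/60 = 26.674233
  S → negative
  Lon: degrees = first 3 digits = 45, minutes = 39.30362; 45 + 39.30362/60 = 45.655060
  W ⇒ negate

1. -58.62178, 171.70686
2. 79.65147, -75.27864
3. -26.67423, -45.65506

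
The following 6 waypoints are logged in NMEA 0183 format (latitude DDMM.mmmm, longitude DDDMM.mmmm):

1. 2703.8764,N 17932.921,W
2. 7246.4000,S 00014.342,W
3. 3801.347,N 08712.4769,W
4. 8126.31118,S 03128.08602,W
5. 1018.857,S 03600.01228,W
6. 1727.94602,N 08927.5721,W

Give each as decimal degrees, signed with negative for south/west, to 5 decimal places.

Point 1:
  φ: split at 2 digits → 27° and 3.8764′; 27 + 3.8764/60 = 27.064607
  N ⇒ keep positive
  Lon: degrees = first 3 digits = 179, minutes = 32.921; 179 + 32.921/60 = 179.548683
  hemisphere W, so the sign is −
Point 2:
  Lat: degrees = first 2 digits = 72, minutes = 46.4; 72 + 46.4/60 = 72.773333
  S ⇒ negate
  λ: split at 3 digits → 000° and 14.342′; 0 + 14.342/60 = 0.239033
  hemisphere W, so the sign is −
Point 3:
  φ: split at 2 digits → 38° and 1.347′; 38 + 1.347/60 = 38.022450
  N ⇒ keep positive
  Lon: degrees = first 3 digits = 87, minutes = 12.4769; 87 + 12.4769/60 = 87.207948
  hemisphere W, so the sign is −
Point 4:
  Latitude: split at 2 digits → 81° and 26.31118′; 81 + 26.31118/60 = 81.438520
  hemisphere S, so the sign is −
  Lon: split at 3 digits → 031° and 28.08602′; 31 + 28.08602/60 = 31.468100
  W → negative
Point 5:
  φ: degrees = first 2 digits = 10, minutes = 18.857; 10 + 18.857/60 = 10.314283
  S → negative
  λ: degrees = first 3 digits = 36, minutes = 0.01228; 36 + 0.01228/60 = 36.000205
  W → negative
Point 6:
  Lat: degrees = first 2 digits = 17, minutes = 27.94602; 17 + 27.94602/60 = 17.465767
  N ⇒ keep positive
  λ: degrees = first 3 digits = 89, minutes = 27.5721; 89 + 27.5721/60 = 89.459535
  W → negative

1. 27.06461, -179.54868
2. -72.77333, -0.23903
3. 38.02245, -87.20795
4. -81.43852, -31.46810
5. -10.31428, -36.00020
6. 17.46577, -89.45954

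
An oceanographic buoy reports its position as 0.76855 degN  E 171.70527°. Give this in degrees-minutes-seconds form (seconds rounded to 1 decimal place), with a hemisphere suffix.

0°46′6.8″ N, 171°42′19.0″ E

Lat: 0.768550° → 46.11300′; 0.11300 × 60 = 6.780″
λ: 0.705270° → 42.31620′; 0.31620 × 60 = 18.972″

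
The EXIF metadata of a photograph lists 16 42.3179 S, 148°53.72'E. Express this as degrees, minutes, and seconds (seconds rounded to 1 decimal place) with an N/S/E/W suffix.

16°42′19.1″ S, 148°53′43.2″ E

Latitude: 42.31790′ → 42′ and 0.31790 × 60 = 19.074″
λ: 53.72000′ → 53′ and 0.72000 × 60 = 43.200″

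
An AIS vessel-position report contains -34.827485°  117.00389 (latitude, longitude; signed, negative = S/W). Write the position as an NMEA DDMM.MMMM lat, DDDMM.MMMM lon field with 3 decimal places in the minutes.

3449.649,S / 11700.233,E

Latitude is negative → S; |value| = 34.827485
Latitude: fractional part 0.827485 → 49.64910 minutes
λ: fractional part 0.003890 → 0.23340 minutes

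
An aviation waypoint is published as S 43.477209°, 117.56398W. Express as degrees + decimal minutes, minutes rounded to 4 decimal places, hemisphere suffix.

43° 28.6325′ S, 117° 33.8388′ W

Lat: fractional part 0.477209 → 28.632540 minutes
λ: fractional part 0.563980 → 33.838800 minutes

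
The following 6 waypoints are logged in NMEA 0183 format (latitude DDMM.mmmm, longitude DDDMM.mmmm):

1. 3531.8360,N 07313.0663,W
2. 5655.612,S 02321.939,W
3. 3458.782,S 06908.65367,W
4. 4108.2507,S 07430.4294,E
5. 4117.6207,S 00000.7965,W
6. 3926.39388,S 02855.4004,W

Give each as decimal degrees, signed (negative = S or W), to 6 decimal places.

Point 1:
  Lat: degrees = first 2 digits = 35, minutes = 31.836; 35 + 31.836/60 = 35.5306000
  N ⇒ keep positive
  Lon: degrees = first 3 digits = 73, minutes = 13.0663; 73 + 13.0663/60 = 73.2177717
  W → negative
Point 2:
  Lat: degrees = first 2 digits = 56, minutes = 55.612; 56 + 55.612/60 = 56.9268667
  S ⇒ negate
  λ: degrees = first 3 digits = 23, minutes = 21.939; 23 + 21.939/60 = 23.3656500
  hemisphere W, so the sign is −
Point 3:
  Lat: split at 2 digits → 34° and 58.782′; 34 + 58.782/60 = 34.9797000
  hemisphere S, so the sign is −
  Longitude: split at 3 digits → 069° and 8.65367′; 69 + 8.65367/60 = 69.1442278
  hemisphere W, so the sign is −
Point 4:
  Latitude: degrees = first 2 digits = 41, minutes = 8.2507; 41 + 8.2507/60 = 41.1375117
  S → negative
  λ: degrees = first 3 digits = 74, minutes = 30.4294; 74 + 30.4294/60 = 74.5071567
  E → positive
Point 5:
  Latitude: degrees = first 2 digits = 41, minutes = 17.6207; 41 + 17.6207/60 = 41.2936783
  hemisphere S, so the sign is −
  Longitude: degrees = first 3 digits = 0, minutes = 0.7965; 0 + 0.7965/60 = 0.0132750
  W → negative
Point 6:
  Lat: split at 2 digits → 39° and 26.39388′; 39 + 26.39388/60 = 39.4398980
  hemisphere S, so the sign is −
  λ: degrees = first 3 digits = 28, minutes = 55.4004; 28 + 55.4004/60 = 28.9233400
  W → negative

1. 35.530600, -73.217772
2. -56.926867, -23.365650
3. -34.979700, -69.144228
4. -41.137512, 74.507157
5. -41.293678, -0.013275
6. -39.439898, -28.923340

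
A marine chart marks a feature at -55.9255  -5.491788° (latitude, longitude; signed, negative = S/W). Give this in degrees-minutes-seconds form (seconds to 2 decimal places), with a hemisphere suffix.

55°55′31.80″ S, 5°29′30.44″ W

Latitude is negative → S; |value| = 55.925500
Lat: 0.925500 × 60 = 55.53000′ → 55′, remainder × 60 = 31.8000″
Longitude is negative → W; |value| = 5.491788
λ: 0.491788 × 60 = 29.50728′ → 29′, remainder × 60 = 30.4368″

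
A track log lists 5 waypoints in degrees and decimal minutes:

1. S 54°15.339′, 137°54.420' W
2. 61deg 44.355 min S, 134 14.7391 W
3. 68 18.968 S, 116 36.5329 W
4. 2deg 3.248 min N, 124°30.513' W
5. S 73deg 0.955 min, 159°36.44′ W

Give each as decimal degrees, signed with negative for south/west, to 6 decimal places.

Point 1:
  Latitude: 15.339′ = 0.255650°; total 54.2556500
  S ⇒ negate
  λ: 137 + 54.42/60 = 137.9070000
  W → negative
Point 2:
  φ: 61 + 44.355/60 = 61.7392500
  S → negative
  Lon: 14.7391′ = 0.245652°; total 134.2456517
  W ⇒ negate
Point 3:
  φ: 18.968′ = 0.316133°; total 68.3161333
  S → negative
  Longitude: 116 + 36.5329/60 = 116.6088817
  W → negative
Point 4:
  Lat: 3.248′ = 0.054133°; total 2.0541333
  N ⇒ keep positive
  Longitude: 30.513′ = 0.508550°; total 124.5085500
  hemisphere W, so the sign is −
Point 5:
  φ: 73 + 0.955/60 = 73.0159167
  hemisphere S, so the sign is −
  Lon: 159 + 36.44/60 = 159.6073333
  W ⇒ negate

1. -54.255650, -137.907000
2. -61.739250, -134.245652
3. -68.316133, -116.608882
4. 2.054133, -124.508550
5. -73.015917, -159.607333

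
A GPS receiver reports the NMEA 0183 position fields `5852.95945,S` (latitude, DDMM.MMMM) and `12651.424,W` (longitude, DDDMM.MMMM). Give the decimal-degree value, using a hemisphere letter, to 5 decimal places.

Lat: split at 2 digits → 58° and 52.95945′; 58 + 52.95945/60 = 58.882658
λ: split at 3 digits → 126° and 51.424′; 126 + 51.424/60 = 126.857067

58.88266° S, 126.85707° W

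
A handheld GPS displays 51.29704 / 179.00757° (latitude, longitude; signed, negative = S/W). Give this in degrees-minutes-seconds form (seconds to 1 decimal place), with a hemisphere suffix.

Latitude: whole degrees 51; 17.82240′ → 17′ and 49.344″
Lon: whole degrees 179; 0.45420′ → 0′ and 27.252″

51°17′49.3″ N, 179°00′27.3″ E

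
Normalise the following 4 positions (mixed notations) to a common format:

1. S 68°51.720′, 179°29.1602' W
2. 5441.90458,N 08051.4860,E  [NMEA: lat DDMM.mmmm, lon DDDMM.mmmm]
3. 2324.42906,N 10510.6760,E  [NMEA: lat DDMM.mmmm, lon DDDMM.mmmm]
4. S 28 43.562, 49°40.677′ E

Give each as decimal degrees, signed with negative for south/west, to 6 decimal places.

1. -68.862000, -179.486003
2. 54.698410, 80.858100
3. 23.407151, 105.177933
4. -28.726033, 49.677950

Point 1:
  Lat: 51.72′ = 0.862000°; total 68.8620000
  S ⇒ negate
  Longitude: 29.1602′ = 0.486003°; total 179.4860033
  W ⇒ negate
Point 2:
  Lat: split at 2 digits → 54° and 41.90458′; 54 + 41.90458/60 = 54.6984097
  N ⇒ keep positive
  λ: degrees = first 3 digits = 80, minutes = 51.486; 80 + 51.486/60 = 80.8581000
  E ⇒ keep positive
Point 3:
  φ: split at 2 digits → 23° and 24.42906′; 23 + 24.42906/60 = 23.4071510
  N → positive
  Longitude: degrees = first 3 digits = 105, minutes = 10.676; 105 + 10.676/60 = 105.1779333
  E ⇒ keep positive
Point 4:
  Lat: 28 + 43.562/60 = 28.7260333
  S ⇒ negate
  Lon: 40.677′ = 0.677950°; total 49.6779500
  E → positive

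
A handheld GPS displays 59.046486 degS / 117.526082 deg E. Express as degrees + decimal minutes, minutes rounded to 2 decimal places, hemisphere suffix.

Lat: 59° + 0.046486 × 60 = 59° 2.7892′
λ: 117° + 0.526082 × 60 = 117° 31.5649′

59° 2.79′ S, 117° 31.56′ E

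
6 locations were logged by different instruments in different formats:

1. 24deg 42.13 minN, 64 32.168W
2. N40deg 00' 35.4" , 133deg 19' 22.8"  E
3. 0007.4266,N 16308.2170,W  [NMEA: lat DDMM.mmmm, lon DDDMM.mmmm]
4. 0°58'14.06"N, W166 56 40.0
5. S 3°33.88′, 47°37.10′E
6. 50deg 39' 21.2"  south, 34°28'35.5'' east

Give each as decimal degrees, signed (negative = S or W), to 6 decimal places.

Point 1:
  Lat: 42.13′ = 0.702167°; total 24.7021667
  N ⇒ keep positive
  Lon: 32.168′ = 0.536133°; total 64.5361333
  W ⇒ negate
Point 2:
  Latitude: 40 + 0/60 + 35.4/3600 = 40.0098333
  N → positive
  Longitude: 133° + 19/60 + 22.8/3600 = 133 + 0.316667 + 0.006333 = 133.3230000
  E ⇒ keep positive
Point 3:
  φ: degrees = first 2 digits = 0, minutes = 7.4266; 0 + 7.4266/60 = 0.1237767
  N → positive
  Lon: degrees = first 3 digits = 163, minutes = 8.217; 163 + 8.217/60 = 163.1369500
  hemisphere W, so the sign is −
Point 4:
  Lat: 0 + 58/60 + 14.06/3600 = 0.9705722
  N ⇒ keep positive
  Longitude: 166 + 56/60 + 40/3600 = 166.9444444
  hemisphere W, so the sign is −
Point 5:
  Lat: 3 + 33.88/60 = 3.5646667
  S → negative
  λ: 37.1′ = 0.618333°; total 47.6183333
  E → positive
Point 6:
  φ: 50° + 39/60 + 21.2/3600 = 50 + 0.650000 + 0.005889 = 50.6558889
  S ⇒ negate
  Lon: 34° + 28/60 + 35.5/3600 = 34 + 0.466667 + 0.009861 = 34.4765278
  E ⇒ keep positive

1. 24.702167, -64.536133
2. 40.009833, 133.323000
3. 0.123777, -163.136950
4. 0.970572, -166.944444
5. -3.564667, 47.618333
6. -50.655889, 34.476528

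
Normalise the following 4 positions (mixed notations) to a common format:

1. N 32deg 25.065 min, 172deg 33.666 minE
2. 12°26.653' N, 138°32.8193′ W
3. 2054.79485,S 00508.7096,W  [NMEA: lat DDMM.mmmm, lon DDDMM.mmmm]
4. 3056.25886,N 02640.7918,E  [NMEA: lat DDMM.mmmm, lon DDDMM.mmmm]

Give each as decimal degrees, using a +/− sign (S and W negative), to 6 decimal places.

Point 1:
  Lat: 32 + 25.065/60 = 32.4177500
  N ⇒ keep positive
  Lon: 33.666′ = 0.561100°; total 172.5611000
  E → positive
Point 2:
  φ: 26.653′ = 0.444217°; total 12.4442167
  N → positive
  Longitude: 32.8193′ = 0.546988°; total 138.5469883
  W → negative
Point 3:
  Lat: split at 2 digits → 20° and 54.79485′; 20 + 54.79485/60 = 20.9132475
  S ⇒ negate
  Lon: split at 3 digits → 005° and 8.7096′; 5 + 8.7096/60 = 5.1451600
  hemisphere W, so the sign is −
Point 4:
  Lat: split at 2 digits → 30° and 56.25886′; 30 + 56.25886/60 = 30.9376477
  N ⇒ keep positive
  Lon: split at 3 digits → 026° and 40.7918′; 26 + 40.7918/60 = 26.6798633
  E ⇒ keep positive

1. 32.417750, 172.561100
2. 12.444217, -138.546988
3. -20.913248, -5.145160
4. 30.937648, 26.679863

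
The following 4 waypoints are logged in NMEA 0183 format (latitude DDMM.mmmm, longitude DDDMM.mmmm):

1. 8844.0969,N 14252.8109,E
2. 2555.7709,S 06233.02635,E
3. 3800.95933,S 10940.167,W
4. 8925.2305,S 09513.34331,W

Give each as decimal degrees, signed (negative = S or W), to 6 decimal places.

Point 1:
  Lat: degrees = first 2 digits = 88, minutes = 44.0969; 88 + 44.0969/60 = 88.7349483
  N ⇒ keep positive
  Lon: split at 3 digits → 142° and 52.8109′; 142 + 52.8109/60 = 142.8801817
  E → positive
Point 2:
  Latitude: split at 2 digits → 25° and 55.7709′; 25 + 55.7709/60 = 25.9295150
  hemisphere S, so the sign is −
  λ: degrees = first 3 digits = 62, minutes = 33.02635; 62 + 33.02635/60 = 62.5504392
  E ⇒ keep positive
Point 3:
  Lat: split at 2 digits → 38° and 0.95933′; 38 + 0.95933/60 = 38.0159888
  hemisphere S, so the sign is −
  Lon: degrees = first 3 digits = 109, minutes = 40.167; 109 + 40.167/60 = 109.6694500
  hemisphere W, so the sign is −
Point 4:
  Lat: degrees = first 2 digits = 89, minutes = 25.2305; 89 + 25.2305/60 = 89.4205083
  S ⇒ negate
  Lon: degrees = first 3 digits = 95, minutes = 13.34331; 95 + 13.34331/60 = 95.2223885
  hemisphere W, so the sign is −

1. 88.734948, 142.880182
2. -25.929515, 62.550439
3. -38.015989, -109.669450
4. -89.420508, -95.222389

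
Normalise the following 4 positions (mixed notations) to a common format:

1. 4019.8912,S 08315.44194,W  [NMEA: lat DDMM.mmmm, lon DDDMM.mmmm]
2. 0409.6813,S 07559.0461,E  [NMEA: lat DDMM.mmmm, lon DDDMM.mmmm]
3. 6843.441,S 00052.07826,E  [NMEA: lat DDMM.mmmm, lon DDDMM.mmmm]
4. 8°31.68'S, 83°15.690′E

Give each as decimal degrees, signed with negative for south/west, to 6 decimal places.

Point 1:
  Lat: split at 2 digits → 40° and 19.8912′; 40 + 19.8912/60 = 40.3315200
  S → negative
  λ: degrees = first 3 digits = 83, minutes = 15.44194; 83 + 15.44194/60 = 83.2573657
  hemisphere W, so the sign is −
Point 2:
  Lat: degrees = first 2 digits = 4, minutes = 9.6813; 4 + 9.6813/60 = 4.1613550
  hemisphere S, so the sign is −
  Lon: split at 3 digits → 075° and 59.0461′; 75 + 59.0461/60 = 75.9841017
  E ⇒ keep positive
Point 3:
  Lat: split at 2 digits → 68° and 43.441′; 68 + 43.441/60 = 68.7240167
  hemisphere S, so the sign is −
  λ: degrees = first 3 digits = 0, minutes = 52.07826; 0 + 52.07826/60 = 0.8679710
  E → positive
Point 4:
  φ: 31.68′ = 0.528000°; total 8.5280000
  hemisphere S, so the sign is −
  Lon: 83 + 15.69/60 = 83.2615000
  E ⇒ keep positive

1. -40.331520, -83.257366
2. -4.161355, 75.984102
3. -68.724017, 0.867971
4. -8.528000, 83.261500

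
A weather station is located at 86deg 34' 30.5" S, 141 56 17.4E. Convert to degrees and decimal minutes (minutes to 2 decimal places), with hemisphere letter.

Latitude: seconds/60 = 0.50833; minutes = 34 + 0.50833 = 34.5083
λ: 56 + 17.4/60 = 56.2900′

86° 34.51′ S, 141° 56.29′ E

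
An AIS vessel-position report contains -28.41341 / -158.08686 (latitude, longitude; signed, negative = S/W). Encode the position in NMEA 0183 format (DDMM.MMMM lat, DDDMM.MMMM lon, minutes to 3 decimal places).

Latitude is negative → S; |value| = 28.413410
φ: minutes = (28.413410 − 28) × 60 = 24.80460
Longitude is negative → W; |value| = 158.086860
Longitude: 158° + 0.086860 × 60 = 158° 5.21160′

2824.805,S / 15805.212,W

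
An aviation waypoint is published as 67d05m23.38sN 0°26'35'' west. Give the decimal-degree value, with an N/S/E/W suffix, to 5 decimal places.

67.08983° N, 0.44306° W

Lat: 67 + 5/60 + 23.38/3600 = 67.089828
λ: 0 + 26/60 + 35/3600 = 0.443056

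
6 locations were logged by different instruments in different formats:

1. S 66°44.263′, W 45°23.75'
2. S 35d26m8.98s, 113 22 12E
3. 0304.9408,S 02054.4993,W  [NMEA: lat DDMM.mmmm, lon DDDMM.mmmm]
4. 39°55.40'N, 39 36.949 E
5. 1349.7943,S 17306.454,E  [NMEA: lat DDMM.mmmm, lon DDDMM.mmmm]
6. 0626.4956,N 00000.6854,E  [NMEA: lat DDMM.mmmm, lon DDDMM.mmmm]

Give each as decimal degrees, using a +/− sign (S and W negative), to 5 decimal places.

1. -66.73772, -45.39583
2. -35.43583, 113.37000
3. -3.08235, -20.90832
4. 39.92333, 39.61582
5. -13.82991, 173.10757
6. 6.44159, 0.01142

Point 1:
  Latitude: 66 + 44.263/60 = 66.737717
  S ⇒ negate
  Lon: 23.75′ = 0.395833°; total 45.395833
  W → negative
Point 2:
  Lat: 35 + 26/60 + 8.98/3600 = 35.435828
  S → negative
  Longitude: 113° + 22/60 + 12/3600 = 113 + 0.366667 + 0.003333 = 113.370000
  E → positive
Point 3:
  Latitude: degrees = first 2 digits = 3, minutes = 4.9408; 3 + 4.9408/60 = 3.082347
  S ⇒ negate
  Lon: split at 3 digits → 020° and 54.4993′; 20 + 54.4993/60 = 20.908322
  W → negative
Point 4:
  Latitude: 39 + 55.4/60 = 39.923333
  N ⇒ keep positive
  Lon: 39 + 36.949/60 = 39.615817
  E ⇒ keep positive
Point 5:
  Lat: split at 2 digits → 13° and 49.7943′; 13 + 49.7943/60 = 13.829905
  hemisphere S, so the sign is −
  Longitude: degrees = first 3 digits = 173, minutes = 6.454; 173 + 6.454/60 = 173.107567
  E ⇒ keep positive
Point 6:
  φ: degrees = first 2 digits = 6, minutes = 26.4956; 6 + 26.4956/60 = 6.441593
  N ⇒ keep positive
  Lon: degrees = first 3 digits = 0, minutes = 0.6854; 0 + 0.6854/60 = 0.011423
  E → positive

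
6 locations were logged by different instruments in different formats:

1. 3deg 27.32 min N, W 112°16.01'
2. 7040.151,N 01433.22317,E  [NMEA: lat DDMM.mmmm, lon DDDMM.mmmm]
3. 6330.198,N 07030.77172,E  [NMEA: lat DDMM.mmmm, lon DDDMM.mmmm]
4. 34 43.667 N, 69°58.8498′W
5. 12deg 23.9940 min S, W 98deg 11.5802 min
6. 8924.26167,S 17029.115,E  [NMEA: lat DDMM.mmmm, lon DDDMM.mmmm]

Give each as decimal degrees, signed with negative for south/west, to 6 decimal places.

1. 3.455333, -112.266833
2. 70.669183, 14.553720
3. 63.503300, 70.512862
4. 34.727783, -69.980830
5. -12.399900, -98.193003
6. -89.404361, 170.485250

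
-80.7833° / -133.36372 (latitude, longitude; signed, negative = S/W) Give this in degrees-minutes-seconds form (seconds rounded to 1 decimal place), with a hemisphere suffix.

80°46′59.9″ S, 133°21′49.4″ W

Latitude is negative → S; |value| = 80.783300
φ: whole degrees 80; 46.99800′ → 46′ and 59.880″
Longitude is negative → W; |value| = 133.363720
λ: 0.363720 × 60 = 21.82320′ → 21′, remainder × 60 = 49.392″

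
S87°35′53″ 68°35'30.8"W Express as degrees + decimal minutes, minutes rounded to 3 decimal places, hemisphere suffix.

87° 35.883′ S, 68° 35.513′ W

Latitude: 35 + 53/60 = 35.88333′
Lon: seconds/60 = 0.51333; minutes = 35 + 0.51333 = 35.51333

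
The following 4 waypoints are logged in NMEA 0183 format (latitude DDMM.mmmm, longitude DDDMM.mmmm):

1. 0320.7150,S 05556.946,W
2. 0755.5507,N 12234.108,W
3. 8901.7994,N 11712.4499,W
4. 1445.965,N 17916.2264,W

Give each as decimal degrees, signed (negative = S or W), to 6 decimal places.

Point 1:
  φ: degrees = first 2 digits = 3, minutes = 20.715; 3 + 20.715/60 = 3.3452500
  S ⇒ negate
  λ: degrees = first 3 digits = 55, minutes = 56.946; 55 + 56.946/60 = 55.9491000
  hemisphere W, so the sign is −
Point 2:
  Lat: split at 2 digits → 07° and 55.5507′; 7 + 55.5507/60 = 7.9258450
  N → positive
  Longitude: split at 3 digits → 122° and 34.108′; 122 + 34.108/60 = 122.5684667
  W ⇒ negate
Point 3:
  φ: degrees = first 2 digits = 89, minutes = 1.7994; 89 + 1.7994/60 = 89.0299900
  N → positive
  Longitude: split at 3 digits → 117° and 12.4499′; 117 + 12.4499/60 = 117.2074983
  W → negative
Point 4:
  Lat: degrees = first 2 digits = 14, minutes = 45.965; 14 + 45.965/60 = 14.7660833
  N ⇒ keep positive
  Longitude: split at 3 digits → 179° and 16.2264′; 179 + 16.2264/60 = 179.2704400
  W ⇒ negate

1. -3.345250, -55.949100
2. 7.925845, -122.568467
3. 89.029990, -117.207498
4. 14.766083, -179.270440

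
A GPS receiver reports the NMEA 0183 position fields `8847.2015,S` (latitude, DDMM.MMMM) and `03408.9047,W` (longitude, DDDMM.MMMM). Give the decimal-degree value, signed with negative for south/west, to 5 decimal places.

Lat: split at 2 digits → 88° and 47.2015′; 88 + 47.2015/60 = 88.786692
S ⇒ negate
λ: split at 3 digits → 034° and 8.9047′; 34 + 8.9047/60 = 34.148412
W ⇒ negate

-88.78669, -34.14841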